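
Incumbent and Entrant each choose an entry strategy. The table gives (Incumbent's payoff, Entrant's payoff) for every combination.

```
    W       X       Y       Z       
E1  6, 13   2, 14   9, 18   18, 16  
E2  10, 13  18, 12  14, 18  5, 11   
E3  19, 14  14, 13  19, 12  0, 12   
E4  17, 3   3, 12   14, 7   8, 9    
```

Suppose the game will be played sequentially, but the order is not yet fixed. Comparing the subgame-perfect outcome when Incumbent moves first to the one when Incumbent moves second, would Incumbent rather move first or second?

If Incumbent leads: Entrant's best replies are E1→Y, E2→Y, E3→W, E4→X; Incumbent's induced payoffs 9, 14, 19, 3; outcome (E3, W), payoffs (19, 14).
If Entrant leads: Incumbent's best replies are W→E3, X→E2, Y→E3, Z→E1; Entrant's induced payoffs 14, 12, 12, 16; outcome (E1, Z), payoffs (18, 16).
Incumbent gets 19 moving first and 18 moving second, so Incumbent prefers to move first.

first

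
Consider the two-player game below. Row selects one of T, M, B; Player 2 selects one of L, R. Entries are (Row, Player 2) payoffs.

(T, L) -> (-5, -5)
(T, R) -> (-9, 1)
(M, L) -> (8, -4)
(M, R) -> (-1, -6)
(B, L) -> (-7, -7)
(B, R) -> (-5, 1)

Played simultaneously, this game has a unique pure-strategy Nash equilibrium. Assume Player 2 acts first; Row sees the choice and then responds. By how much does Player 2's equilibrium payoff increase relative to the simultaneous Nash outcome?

0

Row best-responds to each possible Player 2 move:
- L: Row compares -5, 8, -7 and picks M; Player 2 would get -4.
- R: Row compares -9, -1, -5 and picks M; Player 2 would get -6.
Among -4, -6, the best is -4 at L. Subgame-perfect outcome: (M, L) with payoffs (8, -4).
Under simultaneous play:
Row's best replies: L→M; R→M.
Player 2's best replies: T→R; M→L; B→R.
Only (M, L) has each player best-responding; Nash payoffs (8, -4).
Player 2's commitment gain: -4 − -4 = 0.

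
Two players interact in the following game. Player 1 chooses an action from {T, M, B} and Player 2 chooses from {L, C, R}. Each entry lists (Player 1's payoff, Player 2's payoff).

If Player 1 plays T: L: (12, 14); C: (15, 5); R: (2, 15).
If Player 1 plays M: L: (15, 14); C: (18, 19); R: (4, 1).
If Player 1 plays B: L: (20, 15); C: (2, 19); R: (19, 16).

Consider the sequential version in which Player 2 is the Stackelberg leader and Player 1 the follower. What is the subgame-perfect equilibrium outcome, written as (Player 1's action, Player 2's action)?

(M, C)

Player 1 best-responds to each possible Player 2 move:
- L: Player 1 compares 12, 15, 20 and picks B; Player 2 would get 15.
- C: Player 1 compares 15, 18, 2 and picks M; Player 2 would get 19.
- R: Player 1 compares 2, 4, 19 and picks B; Player 2 would get 16.
Maximizing over 15, 19, 16, Player 2 chooses C. Subgame-perfect outcome: (M, C) with payoffs (18, 19).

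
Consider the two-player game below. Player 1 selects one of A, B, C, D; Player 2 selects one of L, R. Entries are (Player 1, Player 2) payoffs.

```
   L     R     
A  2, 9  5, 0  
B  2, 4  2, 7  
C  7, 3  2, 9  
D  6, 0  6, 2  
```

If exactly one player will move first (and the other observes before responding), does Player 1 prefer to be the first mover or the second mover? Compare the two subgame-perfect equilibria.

second

If Player 1 leads: Player 2's best replies are A→L, B→R, C→R, D→R; Player 1's induced payoffs 2, 2, 2, 6; outcome (D, R), payoffs (6, 2).
If Player 2 leads: Player 1's best replies are L→C, R→D; Player 2's induced payoffs 3, 2; outcome (C, L), payoffs (7, 3).
Player 1 gets 6 moving first and 7 moving second, so Player 1 prefers to move second.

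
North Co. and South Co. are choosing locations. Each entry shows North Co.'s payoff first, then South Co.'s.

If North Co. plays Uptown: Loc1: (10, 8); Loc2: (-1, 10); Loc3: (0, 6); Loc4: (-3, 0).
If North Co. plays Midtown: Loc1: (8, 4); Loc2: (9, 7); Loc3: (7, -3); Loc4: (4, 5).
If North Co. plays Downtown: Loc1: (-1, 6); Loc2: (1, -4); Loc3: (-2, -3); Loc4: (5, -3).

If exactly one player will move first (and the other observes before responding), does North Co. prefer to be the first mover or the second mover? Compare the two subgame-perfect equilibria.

If North Co. leads: South Co.'s best replies are Uptown→Loc2, Midtown→Loc2, Downtown→Loc1; North Co.'s induced payoffs -1, 9, -1; outcome (Midtown, Loc2), payoffs (9, 7).
If South Co. leads: North Co.'s best replies are Loc1→Uptown, Loc2→Midtown, Loc3→Midtown, Loc4→Downtown; South Co.'s induced payoffs 8, 7, -3, -3; outcome (Uptown, Loc1), payoffs (10, 8).
North Co. gets 9 moving first and 10 moving second, so North Co. prefers to move second.

second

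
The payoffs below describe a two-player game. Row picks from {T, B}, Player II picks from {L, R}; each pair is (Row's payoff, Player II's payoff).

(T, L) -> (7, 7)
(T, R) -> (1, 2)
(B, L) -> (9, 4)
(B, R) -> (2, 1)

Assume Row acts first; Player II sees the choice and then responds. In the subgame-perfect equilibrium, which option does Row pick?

B

Backward induction with Row moving first.
- T → Player II plays L (best of 7, 2); Row gets 7.
- B → Player II plays L (best of 4, 1); Row gets 9.
Among 7, 9, the best is 9 at B. Subgame-perfect outcome: (B, L) with payoffs (9, 4).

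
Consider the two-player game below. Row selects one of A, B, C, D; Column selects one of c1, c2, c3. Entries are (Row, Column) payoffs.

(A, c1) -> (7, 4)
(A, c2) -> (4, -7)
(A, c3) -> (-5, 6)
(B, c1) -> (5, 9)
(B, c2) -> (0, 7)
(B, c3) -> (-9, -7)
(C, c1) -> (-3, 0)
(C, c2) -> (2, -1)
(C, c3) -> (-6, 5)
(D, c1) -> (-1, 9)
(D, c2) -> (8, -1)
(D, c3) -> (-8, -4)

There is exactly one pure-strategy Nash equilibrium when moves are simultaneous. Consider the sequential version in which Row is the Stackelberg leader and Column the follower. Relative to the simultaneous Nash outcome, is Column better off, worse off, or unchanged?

better off

Backward induction with Row moving first.
- A: BR = c3, leader payoff -5.
- B: BR = c1, leader payoff 5.
- C: BR = c3, leader payoff -6.
- D: BR = c1, leader payoff -1.
Among -5, 5, -6, -1, the best is 5 at B. Subgame-perfect outcome: (B, c1) with payoffs (5, 9).
Now find the simultaneous Nash equilibrium.
Row's best replies: c1→A; c2→D; c3→A.
Column's best replies: A→c3; B→c1; C→c3; D→c1.
Only (A, c3) has each player best-responding; Nash payoffs (-5, 6).
Column earns 9 sequentially versus 6 at the Nash outcome: better off.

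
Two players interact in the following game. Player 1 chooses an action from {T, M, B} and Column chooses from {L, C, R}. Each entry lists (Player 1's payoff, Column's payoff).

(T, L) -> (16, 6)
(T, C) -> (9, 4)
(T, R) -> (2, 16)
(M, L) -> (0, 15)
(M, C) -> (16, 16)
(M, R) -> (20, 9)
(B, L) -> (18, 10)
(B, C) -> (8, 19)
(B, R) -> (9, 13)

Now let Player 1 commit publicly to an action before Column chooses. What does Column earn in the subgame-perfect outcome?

16

Work backward from Column's decision.
- T → Column plays R (best of 6, 4, 16); Player 1 gets 2.
- M → Column plays C (best of 15, 16, 9); Player 1 gets 16.
- B → Column plays C (best of 10, 19, 13); Player 1 gets 8.
Maximizing over 2, 16, 8, Player 1 chooses M. Subgame-perfect outcome: (M, C) with payoffs (16, 16).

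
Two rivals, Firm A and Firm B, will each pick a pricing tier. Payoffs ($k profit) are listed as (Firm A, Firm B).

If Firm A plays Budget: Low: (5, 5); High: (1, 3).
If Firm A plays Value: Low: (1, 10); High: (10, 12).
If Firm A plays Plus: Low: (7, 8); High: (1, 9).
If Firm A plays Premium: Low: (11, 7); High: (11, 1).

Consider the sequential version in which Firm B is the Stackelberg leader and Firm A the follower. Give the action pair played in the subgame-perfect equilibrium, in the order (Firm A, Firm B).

(Premium, Low)

Backward induction with Firm B moving first.
- Low: BR = Premium, leader payoff 7.
- High: BR = Premium, leader payoff 1.
Firm B's induced payoffs are 7, 1, so Firm B commits to Low. Subgame-perfect outcome: (Premium, Low) with payoffs (11, 7).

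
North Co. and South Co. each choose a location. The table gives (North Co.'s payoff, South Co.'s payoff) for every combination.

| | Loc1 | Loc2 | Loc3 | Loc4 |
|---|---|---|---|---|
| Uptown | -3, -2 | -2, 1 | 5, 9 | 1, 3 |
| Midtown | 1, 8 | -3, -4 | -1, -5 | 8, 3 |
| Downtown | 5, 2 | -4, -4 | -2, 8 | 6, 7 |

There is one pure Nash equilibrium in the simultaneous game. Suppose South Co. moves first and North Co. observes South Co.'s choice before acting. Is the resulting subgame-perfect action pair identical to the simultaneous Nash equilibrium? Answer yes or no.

yes

Backward induction with South Co. moving first.
- Loc1: North Co. compares -3, 1, 5 and picks Downtown; South Co. would get 2.
- Loc2: North Co. compares -2, -3, -4 and picks Uptown; South Co. would get 1.
- Loc3: North Co. compares 5, -1, -2 and picks Uptown; South Co. would get 9.
- Loc4: North Co. compares 1, 8, 6 and picks Midtown; South Co. would get 3.
South Co.'s induced payoffs are 2, 1, 9, 3, so South Co. commits to Loc3. Subgame-perfect outcome: (Uptown, Loc3) with payoffs (5, 9).
Now find the simultaneous Nash equilibrium.
North Co.'s best replies: Loc1→Downtown; Loc2→Uptown; Loc3→Uptown; Loc4→Midtown.
South Co.'s best replies: Uptown→Loc3; Midtown→Loc1; Downtown→Loc3.
Only (Uptown, Loc3) has each player best-responding; Nash payoffs (5, 9).
Sequential outcome (Uptown, Loc3) coincides with the Nash profile (Uptown, Loc3).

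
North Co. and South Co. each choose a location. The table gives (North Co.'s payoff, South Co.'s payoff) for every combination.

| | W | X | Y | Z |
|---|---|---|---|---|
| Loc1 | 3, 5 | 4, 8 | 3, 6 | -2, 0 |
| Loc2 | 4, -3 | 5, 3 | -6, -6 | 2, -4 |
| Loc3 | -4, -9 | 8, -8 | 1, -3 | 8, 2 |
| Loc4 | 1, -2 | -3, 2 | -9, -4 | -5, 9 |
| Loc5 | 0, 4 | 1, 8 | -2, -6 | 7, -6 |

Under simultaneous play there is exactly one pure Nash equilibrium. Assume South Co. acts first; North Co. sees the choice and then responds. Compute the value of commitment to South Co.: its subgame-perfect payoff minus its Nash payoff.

4

Backward induction with South Co. moving first.
- W → North Co. plays Loc2 (best of 3, 4, -4, 1, 0); South Co. gets -3.
- X → North Co. plays Loc3 (best of 4, 5, 8, -3, 1); South Co. gets -8.
- Y → North Co. plays Loc1 (best of 3, -6, 1, -9, -2); South Co. gets 6.
- Z → North Co. plays Loc3 (best of -2, 2, 8, -5, 7); South Co. gets 2.
Among -3, -8, 6, 2, the best is 6 at Y. Subgame-perfect outcome: (Loc1, Y) with payoffs (3, 6).
For the simultaneous game, intersect best replies.
North Co.'s best replies: W→Loc2; X→Loc3; Y→Loc1; Z→Loc3.
South Co.'s best replies: Loc1→X; Loc2→X; Loc3→Z; Loc4→Z; Loc5→X.
The unique mutual best reply is (Loc3, Z), giving (8, 2).
South Co.'s commitment gain: 6 − 2 = 4.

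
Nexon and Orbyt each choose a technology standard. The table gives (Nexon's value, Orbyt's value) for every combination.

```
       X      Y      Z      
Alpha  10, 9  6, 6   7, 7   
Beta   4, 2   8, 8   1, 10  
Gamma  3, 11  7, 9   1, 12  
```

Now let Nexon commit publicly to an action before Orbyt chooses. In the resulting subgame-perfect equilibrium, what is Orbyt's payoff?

9

Orbyt best-responds to each possible Nexon move:
- Alpha: BR = X, leader payoff 10.
- Beta: BR = Z, leader payoff 1.
- Gamma: BR = Z, leader payoff 1.
Nexon's induced payoffs are 10, 1, 1, so Nexon commits to Alpha. Subgame-perfect outcome: (Alpha, X) with payoffs (10, 9).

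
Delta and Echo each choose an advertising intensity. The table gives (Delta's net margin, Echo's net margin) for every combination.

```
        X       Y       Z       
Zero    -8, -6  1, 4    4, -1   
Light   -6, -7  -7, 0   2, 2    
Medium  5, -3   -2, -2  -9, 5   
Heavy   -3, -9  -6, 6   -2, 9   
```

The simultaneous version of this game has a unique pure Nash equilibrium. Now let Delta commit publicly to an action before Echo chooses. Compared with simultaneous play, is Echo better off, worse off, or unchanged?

worse off

Work backward from Echo's decision.
- Zero: BR = Y, leader payoff 1.
- Light: BR = Z, leader payoff 2.
- Medium: BR = Z, leader payoff -9.
- Heavy: BR = Z, leader payoff -2.
Among 1, 2, -9, -2, the best is 2 at Light. Subgame-perfect outcome: (Light, Z) with payoffs (2, 2).
Now find the simultaneous Nash equilibrium.
Delta's best replies: X→Medium; Y→Zero; Z→Zero.
Echo's best replies: Zero→Y; Light→Z; Medium→Z; Heavy→Z.
The unique mutual best reply is (Zero, Y), giving (1, 4).
Echo earns 2 sequentially versus 4 at the Nash outcome: worse off.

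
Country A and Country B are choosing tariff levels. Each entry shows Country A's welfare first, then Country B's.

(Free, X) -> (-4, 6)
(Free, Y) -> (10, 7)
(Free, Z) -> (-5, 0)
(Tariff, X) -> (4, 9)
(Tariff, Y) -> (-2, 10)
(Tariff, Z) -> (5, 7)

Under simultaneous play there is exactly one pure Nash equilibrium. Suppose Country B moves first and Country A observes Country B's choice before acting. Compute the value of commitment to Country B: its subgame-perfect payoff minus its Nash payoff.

Work backward from Country A's decision.
- X: BR = Tariff, leader payoff 9.
- Y: BR = Free, leader payoff 7.
- Z: BR = Tariff, leader payoff 7.
Among 9, 7, 7, the best is 9 at X. Subgame-perfect outcome: (Tariff, X) with payoffs (4, 9).
For the simultaneous game, intersect best replies.
Country A's best replies: X→Tariff; Y→Free; Z→Tariff.
Country B's best replies: Free→Y; Tariff→Y.
Only (Free, Y) has each player best-responding; Nash payoffs (10, 7).
Country B's commitment gain: 9 − 7 = 2.

2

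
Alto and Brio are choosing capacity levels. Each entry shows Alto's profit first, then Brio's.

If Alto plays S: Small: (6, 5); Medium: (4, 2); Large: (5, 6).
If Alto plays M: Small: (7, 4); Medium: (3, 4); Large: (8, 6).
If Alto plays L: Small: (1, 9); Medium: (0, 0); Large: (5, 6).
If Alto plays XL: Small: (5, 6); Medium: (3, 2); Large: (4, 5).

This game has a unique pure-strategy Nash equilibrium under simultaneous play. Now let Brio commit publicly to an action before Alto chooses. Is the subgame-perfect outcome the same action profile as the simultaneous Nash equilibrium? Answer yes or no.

Solve by backward induction (Brio leads).
- Small: BR = M, leader payoff 4.
- Medium: BR = S, leader payoff 2.
- Large: BR = M, leader payoff 6.
Among 4, 2, 6, the best is 6 at Large. Subgame-perfect outcome: (M, Large) with payoffs (8, 6).
For the simultaneous game, intersect best replies.
Alto's best replies: Small→M; Medium→S; Large→M.
Brio's best replies: S→Large; M→Large; L→Small; XL→Small.
The unique mutual best reply is (M, Large), giving (8, 6).
Sequential outcome (M, Large) coincides with the Nash profile (M, Large).

yes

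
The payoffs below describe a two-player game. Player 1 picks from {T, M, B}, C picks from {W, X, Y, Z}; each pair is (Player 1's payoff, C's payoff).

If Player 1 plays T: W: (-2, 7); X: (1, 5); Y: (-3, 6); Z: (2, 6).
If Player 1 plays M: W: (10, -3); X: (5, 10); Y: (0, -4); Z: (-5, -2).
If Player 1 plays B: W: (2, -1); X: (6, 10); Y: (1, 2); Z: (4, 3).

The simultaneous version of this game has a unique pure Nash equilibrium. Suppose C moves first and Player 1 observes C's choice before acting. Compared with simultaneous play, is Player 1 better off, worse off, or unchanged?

unchanged

Player 1 best-responds to each possible C move:
- W: Player 1 compares -2, 10, 2 and picks M; C would get -3.
- X: Player 1 compares 1, 5, 6 and picks B; C would get 10.
- Y: Player 1 compares -3, 0, 1 and picks B; C would get 2.
- Z: Player 1 compares 2, -5, 4 and picks B; C would get 3.
Maximizing over -3, 10, 2, 3, C chooses X. Subgame-perfect outcome: (B, X) with payoffs (6, 10).
For the simultaneous game, intersect best replies.
Player 1's best replies: W→M; X→B; Y→B; Z→B.
C's best replies: T→W; M→X; B→X.
Only (B, X) has each player best-responding; Nash payoffs (6, 10).
Player 1 earns 6 sequentially versus 6 at the Nash outcome: unchanged.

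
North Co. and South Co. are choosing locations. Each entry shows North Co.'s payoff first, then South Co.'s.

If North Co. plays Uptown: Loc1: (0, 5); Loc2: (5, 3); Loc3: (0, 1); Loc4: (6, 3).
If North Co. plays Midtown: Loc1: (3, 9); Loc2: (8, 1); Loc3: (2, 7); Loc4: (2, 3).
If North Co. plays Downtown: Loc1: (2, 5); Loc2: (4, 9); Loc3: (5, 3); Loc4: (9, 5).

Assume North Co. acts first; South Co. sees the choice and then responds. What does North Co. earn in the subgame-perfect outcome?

South Co. best-responds to each possible North Co. move:
- Uptown: BR = Loc1, leader payoff 0.
- Midtown: BR = Loc1, leader payoff 3.
- Downtown: BR = Loc2, leader payoff 4.
Among 0, 3, 4, the best is 4 at Downtown. Subgame-perfect outcome: (Downtown, Loc2) with payoffs (4, 9).

4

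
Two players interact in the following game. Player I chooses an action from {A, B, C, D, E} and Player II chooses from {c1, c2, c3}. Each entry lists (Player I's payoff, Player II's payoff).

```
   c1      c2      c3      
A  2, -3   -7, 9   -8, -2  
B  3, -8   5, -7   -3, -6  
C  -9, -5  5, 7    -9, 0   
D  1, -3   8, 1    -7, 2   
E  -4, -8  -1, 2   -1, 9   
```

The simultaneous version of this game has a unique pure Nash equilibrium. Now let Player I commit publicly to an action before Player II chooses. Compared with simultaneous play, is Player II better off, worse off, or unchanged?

worse off

Backward induction with Player I moving first.
- A: Player II compares -3, 9, -2 and picks c2; Player I would get -7.
- B: Player II compares -8, -7, -6 and picks c3; Player I would get -3.
- C: Player II compares -5, 7, 0 and picks c2; Player I would get 5.
- D: Player II compares -3, 1, 2 and picks c3; Player I would get -7.
- E: Player II compares -8, 2, 9 and picks c3; Player I would get -1.
Maximizing over -7, -3, 5, -7, -1, Player I chooses C. Subgame-perfect outcome: (C, c2) with payoffs (5, 7).
Under simultaneous play:
Player I's best replies: c1→B; c2→D; c3→E.
Player II's best replies: A→c2; B→c3; C→c2; D→c3; E→c3.
Only (E, c3) has each player best-responding; Nash payoffs (-1, 9).
Player II earns 7 sequentially versus 9 at the Nash outcome: worse off.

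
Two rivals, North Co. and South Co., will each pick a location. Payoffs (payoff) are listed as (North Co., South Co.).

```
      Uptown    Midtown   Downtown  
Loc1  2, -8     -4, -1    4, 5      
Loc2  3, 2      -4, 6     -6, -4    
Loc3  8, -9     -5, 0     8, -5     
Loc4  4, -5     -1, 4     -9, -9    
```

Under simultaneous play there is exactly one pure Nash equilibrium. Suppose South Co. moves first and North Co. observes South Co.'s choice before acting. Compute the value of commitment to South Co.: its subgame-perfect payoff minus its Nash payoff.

Backward induction with South Co. moving first.
- Uptown → North Co. plays Loc3 (best of 2, 3, 8, 4); South Co. gets -9.
- Midtown → North Co. plays Loc4 (best of -4, -4, -5, -1); South Co. gets 4.
- Downtown → North Co. plays Loc3 (best of 4, -6, 8, -9); South Co. gets -5.
South Co.'s induced payoffs are -9, 4, -5, so South Co. commits to Midtown. Subgame-perfect outcome: (Loc4, Midtown) with payoffs (-1, 4).
For the simultaneous game, intersect best replies.
North Co.'s best replies: Uptown→Loc3; Midtown→Loc4; Downtown→Loc3.
South Co.'s best replies: Loc1→Downtown; Loc2→Midtown; Loc3→Midtown; Loc4→Midtown.
The unique mutual best reply is (Loc4, Midtown), giving (-1, 4).
South Co.'s commitment gain: 4 − 4 = 0.

0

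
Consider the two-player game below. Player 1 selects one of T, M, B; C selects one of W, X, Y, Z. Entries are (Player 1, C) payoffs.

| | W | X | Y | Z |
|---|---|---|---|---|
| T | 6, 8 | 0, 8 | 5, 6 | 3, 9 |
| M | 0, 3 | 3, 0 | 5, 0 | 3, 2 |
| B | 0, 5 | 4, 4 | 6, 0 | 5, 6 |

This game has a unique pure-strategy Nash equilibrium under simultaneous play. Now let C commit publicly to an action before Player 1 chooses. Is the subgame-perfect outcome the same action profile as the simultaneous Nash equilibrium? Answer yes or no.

no

Backward induction with C moving first.
- W → Player 1 plays T (best of 6, 0, 0); C gets 8.
- X → Player 1 plays B (best of 0, 3, 4); C gets 4.
- Y → Player 1 plays B (best of 5, 5, 6); C gets 0.
- Z → Player 1 plays B (best of 3, 3, 5); C gets 6.
C's induced payoffs are 8, 4, 0, 6, so C commits to W. Subgame-perfect outcome: (T, W) with payoffs (6, 8).
Under simultaneous play:
Player 1's best replies: W→T; X→B; Y→B; Z→B.
C's best replies: T→Z; M→W; B→Z.
The unique mutual best reply is (B, Z), giving (5, 6).
Sequential outcome (T, W) differs from the Nash profile (B, Z).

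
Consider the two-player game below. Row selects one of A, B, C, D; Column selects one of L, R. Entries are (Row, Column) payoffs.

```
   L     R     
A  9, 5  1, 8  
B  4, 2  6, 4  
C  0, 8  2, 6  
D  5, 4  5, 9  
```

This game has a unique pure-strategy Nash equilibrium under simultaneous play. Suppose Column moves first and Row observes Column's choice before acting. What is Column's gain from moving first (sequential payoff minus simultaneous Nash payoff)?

Row best-responds to each possible Column move:
- L → Row plays A (best of 9, 4, 0, 5); Column gets 5.
- R → Row plays B (best of 1, 6, 2, 5); Column gets 4.
Column's induced payoffs are 5, 4, so Column commits to L. Subgame-perfect outcome: (A, L) with payoffs (9, 5).
Now find the simultaneous Nash equilibrium.
Row's best replies: L→A; R→B.
Column's best replies: A→R; B→R; C→L; D→R.
The unique mutual best reply is (B, R), giving (6, 4).
Column's commitment gain: 5 − 4 = 1.

1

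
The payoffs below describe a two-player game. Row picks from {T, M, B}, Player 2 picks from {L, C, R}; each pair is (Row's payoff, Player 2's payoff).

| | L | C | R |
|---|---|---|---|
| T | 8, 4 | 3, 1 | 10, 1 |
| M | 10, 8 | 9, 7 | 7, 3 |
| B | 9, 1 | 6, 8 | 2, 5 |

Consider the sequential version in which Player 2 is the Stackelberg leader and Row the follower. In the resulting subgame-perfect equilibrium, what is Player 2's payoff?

Work backward from Row's decision.
- L → Row plays M (best of 8, 10, 9); Player 2 gets 8.
- C → Row plays M (best of 3, 9, 6); Player 2 gets 7.
- R → Row plays T (best of 10, 7, 2); Player 2 gets 1.
Among 8, 7, 1, the best is 8 at L. Subgame-perfect outcome: (M, L) with payoffs (10, 8).

8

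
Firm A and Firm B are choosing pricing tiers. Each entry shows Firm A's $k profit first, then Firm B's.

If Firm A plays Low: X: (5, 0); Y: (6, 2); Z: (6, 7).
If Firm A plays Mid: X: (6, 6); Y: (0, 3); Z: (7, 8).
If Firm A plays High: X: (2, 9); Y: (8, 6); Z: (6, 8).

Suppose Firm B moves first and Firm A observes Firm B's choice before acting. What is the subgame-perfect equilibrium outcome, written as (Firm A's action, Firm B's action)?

(Mid, Z)

Backward induction with Firm B moving first.
- X → Firm A plays Mid (best of 5, 6, 2); Firm B gets 6.
- Y → Firm A plays High (best of 6, 0, 8); Firm B gets 6.
- Z → Firm A plays Mid (best of 6, 7, 6); Firm B gets 8.
Among 6, 6, 8, the best is 8 at Z. Subgame-perfect outcome: (Mid, Z) with payoffs (7, 8).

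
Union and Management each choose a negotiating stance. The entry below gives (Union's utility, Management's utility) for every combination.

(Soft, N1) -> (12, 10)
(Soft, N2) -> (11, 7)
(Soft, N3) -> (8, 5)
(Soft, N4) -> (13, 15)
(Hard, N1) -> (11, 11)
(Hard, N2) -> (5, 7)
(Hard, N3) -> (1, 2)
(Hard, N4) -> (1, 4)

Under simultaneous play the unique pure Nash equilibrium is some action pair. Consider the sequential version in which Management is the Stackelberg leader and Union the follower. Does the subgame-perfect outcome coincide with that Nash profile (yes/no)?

Backward induction with Management moving first.
- N1 → Union plays Soft (best of 12, 11); Management gets 10.
- N2 → Union plays Soft (best of 11, 5); Management gets 7.
- N3 → Union plays Soft (best of 8, 1); Management gets 5.
- N4 → Union plays Soft (best of 13, 1); Management gets 15.
Among 10, 7, 5, 15, the best is 15 at N4. Subgame-perfect outcome: (Soft, N4) with payoffs (13, 15).
Now find the simultaneous Nash equilibrium.
Union's best replies: N1→Soft; N2→Soft; N3→Soft; N4→Soft.
Management's best replies: Soft→N4; Hard→N1.
The unique mutual best reply is (Soft, N4), giving (13, 15).
Sequential outcome (Soft, N4) coincides with the Nash profile (Soft, N4).

yes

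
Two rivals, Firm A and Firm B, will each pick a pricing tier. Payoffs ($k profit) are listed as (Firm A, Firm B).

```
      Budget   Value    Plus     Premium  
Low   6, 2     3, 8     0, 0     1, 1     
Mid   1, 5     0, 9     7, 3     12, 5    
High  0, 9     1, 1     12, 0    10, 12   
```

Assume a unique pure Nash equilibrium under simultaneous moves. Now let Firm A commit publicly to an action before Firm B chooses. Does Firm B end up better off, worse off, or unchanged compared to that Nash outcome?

better off

Work backward from Firm B's decision.
- Low: Firm B compares 2, 8, 0, 1 and picks Value; Firm A would get 3.
- Mid: Firm B compares 5, 9, 3, 5 and picks Value; Firm A would get 0.
- High: Firm B compares 9, 1, 0, 12 and picks Premium; Firm A would get 10.
Among 3, 0, 10, the best is 10 at High. Subgame-perfect outcome: (High, Premium) with payoffs (10, 12).
For the simultaneous game, intersect best replies.
Firm A's best replies: Budget→Low; Value→Low; Plus→High; Premium→Mid.
Firm B's best replies: Low→Value; Mid→Value; High→Premium.
The unique mutual best reply is (Low, Value), giving (3, 8).
Firm B earns 12 sequentially versus 8 at the Nash outcome: better off.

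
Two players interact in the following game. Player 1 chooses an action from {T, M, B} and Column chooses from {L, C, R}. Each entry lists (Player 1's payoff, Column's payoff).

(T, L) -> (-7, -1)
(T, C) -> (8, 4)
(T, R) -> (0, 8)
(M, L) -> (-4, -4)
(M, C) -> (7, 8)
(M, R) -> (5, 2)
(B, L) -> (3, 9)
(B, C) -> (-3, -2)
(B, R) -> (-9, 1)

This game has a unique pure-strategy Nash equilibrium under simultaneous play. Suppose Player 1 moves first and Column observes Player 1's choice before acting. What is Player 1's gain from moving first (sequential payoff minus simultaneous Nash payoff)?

Backward induction with Player 1 moving first.
- T → Column plays R (best of -1, 4, 8); Player 1 gets 0.
- M → Column plays C (best of -4, 8, 2); Player 1 gets 7.
- B → Column plays L (best of 9, -2, 1); Player 1 gets 3.
Maximizing over 0, 7, 3, Player 1 chooses M. Subgame-perfect outcome: (M, C) with payoffs (7, 8).
Now find the simultaneous Nash equilibrium.
Player 1's best replies: L→B; C→T; R→M.
Column's best replies: T→R; M→C; B→L.
The unique mutual best reply is (B, L), giving (3, 9).
Player 1's commitment gain: 7 − 3 = 4.

4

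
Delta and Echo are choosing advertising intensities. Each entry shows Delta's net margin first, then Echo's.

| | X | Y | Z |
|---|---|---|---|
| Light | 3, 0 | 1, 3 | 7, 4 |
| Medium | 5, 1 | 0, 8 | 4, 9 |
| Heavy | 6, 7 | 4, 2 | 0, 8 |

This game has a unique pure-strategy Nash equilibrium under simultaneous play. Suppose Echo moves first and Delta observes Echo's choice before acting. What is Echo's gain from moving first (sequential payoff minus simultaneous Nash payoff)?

3

Work backward from Delta's decision.
- X: BR = Heavy, leader payoff 7.
- Y: BR = Heavy, leader payoff 2.
- Z: BR = Light, leader payoff 4.
Among 7, 2, 4, the best is 7 at X. Subgame-perfect outcome: (Heavy, X) with payoffs (6, 7).
Under simultaneous play:
Delta's best replies: X→Heavy; Y→Heavy; Z→Light.
Echo's best replies: Light→Z; Medium→Z; Heavy→Z.
The unique mutual best reply is (Light, Z), giving (7, 4).
Echo's commitment gain: 7 − 4 = 3.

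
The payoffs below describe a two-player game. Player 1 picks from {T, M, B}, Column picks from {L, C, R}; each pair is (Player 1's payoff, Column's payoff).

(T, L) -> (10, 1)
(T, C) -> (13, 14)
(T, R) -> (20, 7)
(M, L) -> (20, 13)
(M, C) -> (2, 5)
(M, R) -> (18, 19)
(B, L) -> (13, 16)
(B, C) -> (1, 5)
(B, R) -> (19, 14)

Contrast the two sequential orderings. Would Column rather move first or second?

second

If Player 1 leads: Column's best replies are T→C, M→R, B→L; Player 1's induced payoffs 13, 18, 13; outcome (M, R), payoffs (18, 19).
If Column leads: Player 1's best replies are L→M, C→T, R→T; Column's induced payoffs 13, 14, 7; outcome (T, C), payoffs (13, 14).
Column gets 14 moving first and 19 moving second, so Column prefers to move second.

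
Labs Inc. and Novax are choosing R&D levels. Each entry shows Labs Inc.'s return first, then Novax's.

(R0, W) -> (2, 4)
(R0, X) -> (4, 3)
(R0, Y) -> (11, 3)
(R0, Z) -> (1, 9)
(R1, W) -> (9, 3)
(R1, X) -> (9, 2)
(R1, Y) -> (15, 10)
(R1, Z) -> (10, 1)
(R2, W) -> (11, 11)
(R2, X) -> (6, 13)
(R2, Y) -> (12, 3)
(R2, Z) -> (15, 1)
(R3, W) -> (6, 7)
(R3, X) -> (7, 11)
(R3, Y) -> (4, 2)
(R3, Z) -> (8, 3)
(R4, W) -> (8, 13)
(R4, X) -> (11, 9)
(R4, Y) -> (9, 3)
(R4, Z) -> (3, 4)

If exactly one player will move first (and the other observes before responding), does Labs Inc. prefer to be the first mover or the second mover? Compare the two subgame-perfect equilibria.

first

If Labs Inc. leads: Novax's best replies are R0→Z, R1→Y, R2→X, R3→X, R4→W; Labs Inc.'s induced payoffs 1, 15, 6, 7, 8; outcome (R1, Y), payoffs (15, 10).
If Novax leads: Labs Inc.'s best replies are W→R2, X→R4, Y→R1, Z→R2; Novax's induced payoffs 11, 9, 10, 1; outcome (R2, W), payoffs (11, 11).
Labs Inc. gets 15 moving first and 11 moving second, so Labs Inc. prefers to move first.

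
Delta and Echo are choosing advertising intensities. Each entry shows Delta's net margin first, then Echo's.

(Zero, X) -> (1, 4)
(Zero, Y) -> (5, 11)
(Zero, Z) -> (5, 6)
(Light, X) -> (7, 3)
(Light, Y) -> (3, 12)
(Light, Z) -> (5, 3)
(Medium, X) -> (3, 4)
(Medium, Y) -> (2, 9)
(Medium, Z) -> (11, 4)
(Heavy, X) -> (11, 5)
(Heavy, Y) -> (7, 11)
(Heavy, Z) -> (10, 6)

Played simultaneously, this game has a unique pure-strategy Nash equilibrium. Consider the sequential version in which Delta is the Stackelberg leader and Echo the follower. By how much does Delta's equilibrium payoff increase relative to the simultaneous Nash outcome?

0

Work backward from Echo's decision.
- Zero: Echo compares 4, 11, 6 and picks Y; Delta would get 5.
- Light: Echo compares 3, 12, 3 and picks Y; Delta would get 3.
- Medium: Echo compares 4, 9, 4 and picks Y; Delta would get 2.
- Heavy: Echo compares 5, 11, 6 and picks Y; Delta would get 7.
Among 5, 3, 2, 7, the best is 7 at Heavy. Subgame-perfect outcome: (Heavy, Y) with payoffs (7, 11).
For the simultaneous game, intersect best replies.
Delta's best replies: X→Heavy; Y→Heavy; Z→Medium.
Echo's best replies: Zero→Y; Light→Y; Medium→Y; Heavy→Y.
The unique mutual best reply is (Heavy, Y), giving (7, 11).
Delta's commitment gain: 7 − 7 = 0.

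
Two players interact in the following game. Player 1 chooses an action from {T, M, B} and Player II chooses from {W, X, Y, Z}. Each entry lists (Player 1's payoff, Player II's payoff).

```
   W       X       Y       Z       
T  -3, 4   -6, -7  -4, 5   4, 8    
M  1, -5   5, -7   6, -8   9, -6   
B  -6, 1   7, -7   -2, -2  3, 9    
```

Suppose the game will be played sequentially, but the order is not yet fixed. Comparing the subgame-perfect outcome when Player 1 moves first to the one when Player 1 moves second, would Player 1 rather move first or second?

If Player 1 leads: Player II's best replies are T→Z, M→W, B→Z; Player 1's induced payoffs 4, 1, 3; outcome (T, Z), payoffs (4, 8).
If Player II leads: Player 1's best replies are W→M, X→B, Y→M, Z→M; Player II's induced payoffs -5, -7, -8, -6; outcome (M, W), payoffs (1, -5).
Player 1 gets 4 moving first and 1 moving second, so Player 1 prefers to move first.

first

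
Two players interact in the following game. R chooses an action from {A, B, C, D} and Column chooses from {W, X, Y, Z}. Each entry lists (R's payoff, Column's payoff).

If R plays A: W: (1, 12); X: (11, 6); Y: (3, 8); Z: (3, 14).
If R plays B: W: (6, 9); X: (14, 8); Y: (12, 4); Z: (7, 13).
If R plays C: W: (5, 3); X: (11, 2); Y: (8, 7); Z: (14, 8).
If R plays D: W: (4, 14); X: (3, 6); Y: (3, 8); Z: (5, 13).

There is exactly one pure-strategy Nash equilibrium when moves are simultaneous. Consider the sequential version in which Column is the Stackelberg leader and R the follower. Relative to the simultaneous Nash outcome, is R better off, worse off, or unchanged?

worse off

R best-responds to each possible Column move:
- W → R plays B (best of 1, 6, 5, 4); Column gets 9.
- X → R plays B (best of 11, 14, 11, 3); Column gets 8.
- Y → R plays B (best of 3, 12, 8, 3); Column gets 4.
- Z → R plays C (best of 3, 7, 14, 5); Column gets 8.
Among 9, 8, 4, 8, the best is 9 at W. Subgame-perfect outcome: (B, W) with payoffs (6, 9).
For the simultaneous game, intersect best replies.
R's best replies: W→B; X→B; Y→B; Z→C.
Column's best replies: A→Z; B→Z; C→Z; D→W.
Only (C, Z) has each player best-responding; Nash payoffs (14, 8).
R earns 6 sequentially versus 14 at the Nash outcome: worse off.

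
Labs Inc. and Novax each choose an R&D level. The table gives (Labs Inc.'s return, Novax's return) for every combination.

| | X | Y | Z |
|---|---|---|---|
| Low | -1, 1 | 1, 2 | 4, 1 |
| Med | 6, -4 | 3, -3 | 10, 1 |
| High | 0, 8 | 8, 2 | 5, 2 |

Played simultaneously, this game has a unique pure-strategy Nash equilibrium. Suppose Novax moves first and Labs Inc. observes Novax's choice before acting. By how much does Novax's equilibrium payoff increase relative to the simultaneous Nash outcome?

Labs Inc. best-responds to each possible Novax move:
- X: BR = Med, leader payoff -4.
- Y: BR = High, leader payoff 2.
- Z: BR = Med, leader payoff 1.
Novax's induced payoffs are -4, 2, 1, so Novax commits to Y. Subgame-perfect outcome: (High, Y) with payoffs (8, 2).
For the simultaneous game, intersect best replies.
Labs Inc.'s best replies: X→Med; Y→High; Z→Med.
Novax's best replies: Low→Y; Med→Z; High→X.
The unique mutual best reply is (Med, Z), giving (10, 1).
Novax's commitment gain: 2 − 1 = 1.

1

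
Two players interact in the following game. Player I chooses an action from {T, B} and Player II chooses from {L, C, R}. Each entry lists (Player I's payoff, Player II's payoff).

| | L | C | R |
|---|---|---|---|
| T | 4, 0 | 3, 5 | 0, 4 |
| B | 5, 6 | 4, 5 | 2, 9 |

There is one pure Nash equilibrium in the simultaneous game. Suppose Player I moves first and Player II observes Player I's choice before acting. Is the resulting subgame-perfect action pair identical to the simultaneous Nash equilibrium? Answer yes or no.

Player II best-responds to each possible Player I move:
- T → Player II plays C (best of 0, 5, 4); Player I gets 3.
- B → Player II plays R (best of 6, 5, 9); Player I gets 2.
Among 3, 2, the best is 3 at T. Subgame-perfect outcome: (T, C) with payoffs (3, 5).
Under simultaneous play:
Player I's best replies: L→B; C→B; R→B.
Player II's best replies: T→C; B→R.
The unique mutual best reply is (B, R), giving (2, 9).
Sequential outcome (T, C) differs from the Nash profile (B, R).

no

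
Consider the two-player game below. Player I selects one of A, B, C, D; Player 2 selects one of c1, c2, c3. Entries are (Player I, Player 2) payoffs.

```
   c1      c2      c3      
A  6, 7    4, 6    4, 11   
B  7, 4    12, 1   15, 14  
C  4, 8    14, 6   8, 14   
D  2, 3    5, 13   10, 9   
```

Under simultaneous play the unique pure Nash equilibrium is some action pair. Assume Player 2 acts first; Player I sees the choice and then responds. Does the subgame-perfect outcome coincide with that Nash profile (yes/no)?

yes

Solve by backward induction (Player 2 leads).
- c1: Player I compares 6, 7, 4, 2 and picks B; Player 2 would get 4.
- c2: Player I compares 4, 12, 14, 5 and picks C; Player 2 would get 6.
- c3: Player I compares 4, 15, 8, 10 and picks B; Player 2 would get 14.
Among 4, 6, 14, the best is 14 at c3. Subgame-perfect outcome: (B, c3) with payoffs (15, 14).
Under simultaneous play:
Player I's best replies: c1→B; c2→C; c3→B.
Player 2's best replies: A→c3; B→c3; C→c3; D→c2.
The unique mutual best reply is (B, c3), giving (15, 14).
Sequential outcome (B, c3) coincides with the Nash profile (B, c3).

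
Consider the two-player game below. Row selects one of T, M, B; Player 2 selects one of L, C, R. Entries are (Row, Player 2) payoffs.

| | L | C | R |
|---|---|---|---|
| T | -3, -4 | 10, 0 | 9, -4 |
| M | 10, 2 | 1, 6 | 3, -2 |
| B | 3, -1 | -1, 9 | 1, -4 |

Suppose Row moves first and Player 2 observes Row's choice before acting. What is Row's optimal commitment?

Work backward from Player 2's decision.
- T: Player 2 compares -4, 0, -4 and picks C; Row would get 10.
- M: Player 2 compares 2, 6, -2 and picks C; Row would get 1.
- B: Player 2 compares -1, 9, -4 and picks C; Row would get -1.
Among 10, 1, -1, the best is 10 at T. Subgame-perfect outcome: (T, C) with payoffs (10, 0).

T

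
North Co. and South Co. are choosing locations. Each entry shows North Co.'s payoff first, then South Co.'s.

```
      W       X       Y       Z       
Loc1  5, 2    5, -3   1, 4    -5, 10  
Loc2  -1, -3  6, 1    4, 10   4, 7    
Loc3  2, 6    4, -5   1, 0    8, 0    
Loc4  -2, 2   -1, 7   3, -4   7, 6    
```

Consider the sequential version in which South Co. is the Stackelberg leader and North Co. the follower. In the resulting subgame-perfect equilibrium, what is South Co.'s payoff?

10

Work backward from North Co.'s decision.
- W: BR = Loc1, leader payoff 2.
- X: BR = Loc2, leader payoff 1.
- Y: BR = Loc2, leader payoff 10.
- Z: BR = Loc3, leader payoff 0.
Among 2, 1, 10, 0, the best is 10 at Y. Subgame-perfect outcome: (Loc2, Y) with payoffs (4, 10).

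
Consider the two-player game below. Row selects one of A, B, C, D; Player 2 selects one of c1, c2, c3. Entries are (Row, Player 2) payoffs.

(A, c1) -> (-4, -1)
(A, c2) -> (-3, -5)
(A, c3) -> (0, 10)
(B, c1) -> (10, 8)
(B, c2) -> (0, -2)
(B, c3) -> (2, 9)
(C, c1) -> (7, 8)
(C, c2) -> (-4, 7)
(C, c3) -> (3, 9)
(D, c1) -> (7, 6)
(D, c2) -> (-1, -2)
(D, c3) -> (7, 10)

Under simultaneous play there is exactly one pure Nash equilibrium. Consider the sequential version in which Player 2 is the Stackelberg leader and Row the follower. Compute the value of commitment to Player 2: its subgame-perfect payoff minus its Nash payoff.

0

Work backward from Row's decision.
- c1: Row compares -4, 10, 7, 7 and picks B; Player 2 would get 8.
- c2: Row compares -3, 0, -4, -1 and picks B; Player 2 would get -2.
- c3: Row compares 0, 2, 3, 7 and picks D; Player 2 would get 10.
Maximizing over 8, -2, 10, Player 2 chooses c3. Subgame-perfect outcome: (D, c3) with payoffs (7, 10).
Under simultaneous play:
Row's best replies: c1→B; c2→B; c3→D.
Player 2's best replies: A→c3; B→c3; C→c3; D→c3.
Only (D, c3) has each player best-responding; Nash payoffs (7, 10).
Player 2's commitment gain: 10 − 10 = 0.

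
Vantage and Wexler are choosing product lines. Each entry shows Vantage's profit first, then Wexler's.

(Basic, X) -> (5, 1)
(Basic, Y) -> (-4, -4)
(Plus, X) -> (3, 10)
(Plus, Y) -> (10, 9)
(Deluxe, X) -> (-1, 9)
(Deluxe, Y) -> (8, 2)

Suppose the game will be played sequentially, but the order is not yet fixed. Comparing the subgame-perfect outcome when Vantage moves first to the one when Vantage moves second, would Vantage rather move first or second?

If Vantage leads: Wexler's best replies are Basic→X, Plus→X, Deluxe→X; Vantage's induced payoffs 5, 3, -1; outcome (Basic, X), payoffs (5, 1).
If Wexler leads: Vantage's best replies are X→Basic, Y→Plus; Wexler's induced payoffs 1, 9; outcome (Plus, Y), payoffs (10, 9).
Vantage gets 5 moving first and 10 moving second, so Vantage prefers to move second.

second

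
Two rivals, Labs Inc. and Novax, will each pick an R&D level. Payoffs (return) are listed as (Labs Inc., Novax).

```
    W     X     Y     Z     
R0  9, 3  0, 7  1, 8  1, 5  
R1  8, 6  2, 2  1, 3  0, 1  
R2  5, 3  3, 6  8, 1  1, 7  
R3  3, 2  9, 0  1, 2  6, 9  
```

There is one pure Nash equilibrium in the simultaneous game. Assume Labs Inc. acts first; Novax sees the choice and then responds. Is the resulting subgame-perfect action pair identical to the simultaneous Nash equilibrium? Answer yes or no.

Novax best-responds to each possible Labs Inc. move:
- R0 → Novax plays Y (best of 3, 7, 8, 5); Labs Inc. gets 1.
- R1 → Novax plays W (best of 6, 2, 3, 1); Labs Inc. gets 8.
- R2 → Novax plays Z (best of 3, 6, 1, 7); Labs Inc. gets 1.
- R3 → Novax plays Z (best of 2, 0, 2, 9); Labs Inc. gets 6.
Labs Inc.'s induced payoffs are 1, 8, 1, 6, so Labs Inc. commits to R1. Subgame-perfect outcome: (R1, W) with payoffs (8, 6).
Now find the simultaneous Nash equilibrium.
Labs Inc.'s best replies: W→R0; X→R3; Y→R2; Z→R3.
Novax's best replies: R0→Y; R1→W; R2→Z; R3→Z.
The unique mutual best reply is (R3, Z), giving (6, 9).
Sequential outcome (R1, W) differs from the Nash profile (R3, Z).

no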